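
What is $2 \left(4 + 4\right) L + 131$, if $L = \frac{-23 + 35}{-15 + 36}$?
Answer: $\frac{981}{7} \approx 140.14$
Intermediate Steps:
$L = \frac{4}{7}$ ($L = \frac{12}{21} = 12 \cdot \frac{1}{21} = \frac{4}{7} \approx 0.57143$)
$2 \left(4 + 4\right) L + 131 = 2 \left(4 + 4\right) \frac{4}{7} + 131 = 2 \cdot 8 \cdot \frac{4}{7} + 131 = 16 \cdot \frac{4}{7} + 131 = \frac{64}{7} + 131 = \frac{981}{7}$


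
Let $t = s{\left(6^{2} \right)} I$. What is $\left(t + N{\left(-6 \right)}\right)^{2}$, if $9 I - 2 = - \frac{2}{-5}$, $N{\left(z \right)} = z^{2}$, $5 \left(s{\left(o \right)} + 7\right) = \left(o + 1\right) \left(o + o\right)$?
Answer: $\frac{174662656}{5625} \approx 31051.0$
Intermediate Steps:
$s{\left(o \right)} = -7 + \frac{2 o \left(1 + o\right)}{5}$ ($s{\left(o \right)} = -7 + \frac{\left(o + 1\right) \left(o + o\right)}{5} = -7 + \frac{\left(1 + o\right) 2 o}{5} = -7 + \frac{2 o \left(1 + o\right)}{5}$)
$I = \frac{4}{15}$ ($I = \frac{2}{9} + \frac{\left(-2\right) \frac{1}{-5}}{9} = \frac{2}{9} + \frac{\left(-2\right) \left(- \frac{1}{5}\right)}{9} = \frac{2}{9} + \frac{1}{9} \cdot \frac{2}{5} = \frac{2}{9} + \frac{2}{45} = \frac{4}{15} \approx 0.26667$)
$t = \frac{10516}{75}$ ($t = \left(-7 + \frac{2 \cdot 6^{2}}{5} + \frac{2 \left(6^{2}\right)^{2}}{5}\right) \frac{4}{15} = \left(-7 + \frac{2}{5} \cdot 36 + \frac{2 \cdot 36^{2}}{5}\right) \frac{4}{15} = \left(-7 + \frac{72}{5} + \frac{2}{5} \cdot 1296\right) \frac{4}{15} = \left(-7 + \frac{72}{5} + \frac{2592}{5}\right) \frac{4}{15} = \frac{2629}{5} \cdot \frac{4}{15} = \frac{10516}{75} \approx 140.21$)
$\left(t + N{\left(-6 \right)}\right)^{2} = \left(\frac{10516}{75} + \left(-6\right)^{2}\right)^{2} = \left(\frac{10516}{75} + 36\right)^{2} = \left(\frac{13216}{75}\right)^{2} = \frac{174662656}{5625}$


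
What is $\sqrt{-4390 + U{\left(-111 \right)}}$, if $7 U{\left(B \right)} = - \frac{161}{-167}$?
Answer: $\frac{i \sqrt{122428869}}{167} \approx 66.256 i$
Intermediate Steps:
$U{\left(B \right)} = \frac{23}{167}$ ($U{\left(B \right)} = \frac{\left(-161\right) \frac{1}{-167}}{7} = \frac{\left(-161\right) \left(- \frac{1}{167}\right)}{7} = \frac{1}{7} \cdot \frac{161}{167} = \frac{23}{167}$)
$\sqrt{-4390 + U{\left(-111 \right)}} = \sqrt{-4390 + \frac{23}{167}} = \sqrt{- \frac{733107}{167}} = \frac{i \sqrt{122428869}}{167}$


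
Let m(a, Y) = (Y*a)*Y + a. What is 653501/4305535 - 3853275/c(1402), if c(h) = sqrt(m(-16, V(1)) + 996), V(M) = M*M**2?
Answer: 653501/4305535 - 3853275*sqrt(241)/482 ≈ -1.2411e+5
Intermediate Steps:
V(M) = M**3
m(a, Y) = a + a*Y**2 (m(a, Y) = a*Y**2 + a = a + a*Y**2)
c(h) = 2*sqrt(241) (c(h) = sqrt(-16*(1 + (1**3)**2) + 996) = sqrt(-16*(1 + 1**2) + 996) = sqrt(-16*(1 + 1) + 996) = sqrt(-16*2 + 996) = sqrt(-32 + 996) = sqrt(964) = 2*sqrt(241))
653501/4305535 - 3853275/c(1402) = 653501/4305535 - 3853275*sqrt(241)/482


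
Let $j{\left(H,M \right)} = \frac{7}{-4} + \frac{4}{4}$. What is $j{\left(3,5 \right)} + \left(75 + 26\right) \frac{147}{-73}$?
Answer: $- \frac{59607}{292} \approx -204.13$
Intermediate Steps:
$j{\left(H,M \right)} = - \frac{3}{4}$ ($j{\left(H,M \right)} = 7 \left(- \frac{1}{4}\right) + 4 \cdot \frac{1}{4} = - \frac{7}{4} + 1 = - \frac{3}{4}$)
$j{\left(3,5 \right)} + \left(75 + 26\right) \frac{147}{-73} = - \frac{3}{4} + \left(75 + 26\right) \frac{147}{-73} = - \frac{3}{4} + 101 \cdot 147 \left(- \frac{1}{73}\right) = - \frac{3}{4} + 101 \left(- \frac{147}{73}\right) = - \frac{3}{4} - \frac{14847}{73} = - \frac{59607}{292}$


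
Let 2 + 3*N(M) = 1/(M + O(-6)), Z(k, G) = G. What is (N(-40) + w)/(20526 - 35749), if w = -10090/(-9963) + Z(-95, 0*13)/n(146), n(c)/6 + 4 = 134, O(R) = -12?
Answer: -175975/7886670948 ≈ -2.2313e-5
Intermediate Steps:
N(M) = -2/3 + 1/(3*(-12 + M)) (N(M) = -2/3 + 1/(3*(M - 12)) = -2/3 + 1/(3*(-12 + M)))
n(c) = 780 (n(c) = -24 + 6*134 = -24 + 804 = 780)
w = 10090/9963 (w = -10090/(-9963) + (0*13)/780 = -10090*(-1/9963) + 0*(1/780) = 10090/9963 + 0 = 10090/9963 ≈ 1.0127)
(N(-40) + w)/(20526 - 35749) = ((25 - 2*(-40))/(3*(-12 - 40)) + 10090/9963)/(20526 - 35749) = ((1/3)*(25 + 80)/(-52) + 10090/9963)/(-15223) = ((1/3)*(-1/52)*105 + 10090/9963)*(-1/15223) = (-35/52 + 10090/9963)*(-1/15223) = (175975/518076)*(-1/15223) = -175975/7886670948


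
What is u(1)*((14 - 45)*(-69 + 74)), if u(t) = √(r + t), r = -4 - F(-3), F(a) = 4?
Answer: -155*I*√7 ≈ -410.09*I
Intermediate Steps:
r = -8 (r = -4 - 1*4 = -4 - 4 = -8)
u(t) = √(-8 + t)
u(1)*((14 - 45)*(-69 + 74)) = √(-8 + 1)*((14 - 45)*(-69 + 74)) = √(-7)*(-31*5) = (I*√7)*(-155) = -155*I*√7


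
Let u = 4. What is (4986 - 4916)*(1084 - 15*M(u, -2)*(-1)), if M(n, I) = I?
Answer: 73780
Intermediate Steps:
(4986 - 4916)*(1084 - 15*M(u, -2)*(-1)) = (4986 - 4916)*(1084 - 15*(-2)*(-1)) = 70*(1084 + 30*(-1)) = 70*(1084 - 30) = 70*1054 = 73780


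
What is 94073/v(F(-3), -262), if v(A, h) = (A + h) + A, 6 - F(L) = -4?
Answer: -94073/242 ≈ -388.73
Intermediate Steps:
F(L) = 10 (F(L) = 6 - 1*(-4) = 6 + 4 = 10)
v(A, h) = h + 2*A
94073/v(F(-3), -262) = 94073/(-262 + 2*10) = 94073/(-262 + 20) = 94073/(-242) = 94073*(-1/242) = -94073/242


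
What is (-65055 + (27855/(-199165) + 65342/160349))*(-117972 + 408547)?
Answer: -120738677097743221100/6387181717 ≈ -1.8903e+10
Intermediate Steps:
(-65055 + (27855/(-199165) + 65342/160349))*(-117972 + 408547) = (-65055 + (27855*(-1/199165) + 65342*(1/160349)))*290575 = (-65055 + (-5571/39833 + 65342/160349))*290575 = (-65055 + 1709463607/6387181717)*290575 = -415516397135828/6387181717*290575 = -120738677097743221100/6387181717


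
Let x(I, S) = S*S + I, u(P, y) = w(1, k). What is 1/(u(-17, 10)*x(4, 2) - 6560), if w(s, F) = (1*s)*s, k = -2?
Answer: -1/6552 ≈ -0.00015263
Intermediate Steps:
w(s, F) = s² (w(s, F) = s*s = s²)
u(P, y) = 1 (u(P, y) = 1² = 1)
x(I, S) = I + S² (x(I, S) = S² + I = I + S²)
1/(u(-17, 10)*x(4, 2) - 6560) = 1/(1*(4 + 2²) - 6560) = 1/(1*(4 + 4) - 6560) = 1/(1*8 - 6560) = 1/(8 - 6560) = 1/(-6552) = -1/6552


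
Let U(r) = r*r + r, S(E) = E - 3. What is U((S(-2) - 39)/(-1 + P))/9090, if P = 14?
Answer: 682/768105 ≈ 0.00088790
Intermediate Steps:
S(E) = -3 + E
U(r) = r + r**2 (U(r) = r**2 + r = r + r**2)
U((S(-2) - 39)/(-1 + P))/9090 = ((((-3 - 2) - 39)/(-1 + 14))*(1 + ((-3 - 2) - 39)/(-1 + 14)))/9090 = (((-5 - 39)/13)*(1 + (-5 - 39)/13))*(1/9090) = ((-44*1/13)*(1 - 44*1/13))*(1/9090) = -44*(1 - 44/13)/13*(1/9090) = -44/13*(-31/13)*(1/9090) = (1364/169)*(1/9090) = 682/768105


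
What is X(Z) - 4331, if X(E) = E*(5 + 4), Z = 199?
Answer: -2540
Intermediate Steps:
X(E) = 9*E (X(E) = E*9 = 9*E)
X(Z) - 4331 = 9*199 - 4331 = 1791 - 4331 = -2540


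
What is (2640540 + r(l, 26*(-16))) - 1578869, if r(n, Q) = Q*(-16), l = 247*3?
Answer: 1068327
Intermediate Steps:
l = 741
r(n, Q) = -16*Q
(2640540 + r(l, 26*(-16))) - 1578869 = (2640540 - 416*(-16)) - 1578869 = (2640540 - 16*(-416)) - 1578869 = (2640540 + 6656) - 1578869 = 2647196 - 1578869 = 1068327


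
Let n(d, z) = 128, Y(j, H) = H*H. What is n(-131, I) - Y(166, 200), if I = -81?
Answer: -39872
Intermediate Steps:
Y(j, H) = H²
n(-131, I) - Y(166, 200) = 128 - 1*200² = 128 - 1*40000 = 128 - 40000 = -39872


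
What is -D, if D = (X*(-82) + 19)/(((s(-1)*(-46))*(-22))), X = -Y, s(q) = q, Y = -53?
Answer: -4327/1012 ≈ -4.2757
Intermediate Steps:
X = 53 (X = -1*(-53) = 53)
D = 4327/1012 (D = (53*(-82) + 19)/((-1*(-46)*(-22))) = (-4346 + 19)/((46*(-22))) = -4327/(-1012) = -4327*(-1/1012) = 4327/1012 ≈ 4.2757)
-D = -1*4327/1012 = -4327/1012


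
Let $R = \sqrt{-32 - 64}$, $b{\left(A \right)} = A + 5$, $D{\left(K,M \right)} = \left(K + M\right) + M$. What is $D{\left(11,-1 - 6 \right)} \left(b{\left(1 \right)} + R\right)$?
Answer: $-18 - 12 i \sqrt{6} \approx -18.0 - 29.394 i$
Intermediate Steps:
$D{\left(K,M \right)} = K + 2 M$
$b{\left(A \right)} = 5 + A$
$R = 4 i \sqrt{6}$ ($R = \sqrt{-96} = 4 i \sqrt{6} \approx 9.798 i$)
$D{\left(11,-1 - 6 \right)} \left(b{\left(1 \right)} + R\right) = \left(11 + 2 \left(-1 - 6\right)\right) \left(\left(5 + 1\right) + 4 i \sqrt{6}\right) = \left(11 + 2 \left(-7\right)\right) \left(6 + 4 i \sqrt{6}\right) = \left(11 - 14\right) \left(6 + 4 i \sqrt{6}\right) = - 3 \left(6 + 4 i \sqrt{6}\right) = -18 - 12 i \sqrt{6}$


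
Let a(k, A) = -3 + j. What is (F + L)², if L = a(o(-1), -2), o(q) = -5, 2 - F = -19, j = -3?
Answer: 225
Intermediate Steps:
F = 21 (F = 2 - 1*(-19) = 2 + 19 = 21)
a(k, A) = -6 (a(k, A) = -3 - 3 = -6)
L = -6
(F + L)² = (21 - 6)² = 15² = 225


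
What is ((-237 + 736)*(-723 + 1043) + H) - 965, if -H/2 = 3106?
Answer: 152503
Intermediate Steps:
H = -6212 (H = -2*3106 = -6212)
((-237 + 736)*(-723 + 1043) + H) - 965 = ((-237 + 736)*(-723 + 1043) - 6212) - 965 = (499*320 - 6212) - 965 = (159680 - 6212) - 965 = 153468 - 965 = 152503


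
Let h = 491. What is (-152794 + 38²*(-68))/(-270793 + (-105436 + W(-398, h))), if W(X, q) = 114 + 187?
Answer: 125493/187964 ≈ 0.66764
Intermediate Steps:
W(X, q) = 301
(-152794 + 38²*(-68))/(-270793 + (-105436 + W(-398, h))) = (-152794 + 38²*(-68))/(-270793 + (-105436 + 301)) = (-152794 + 1444*(-68))/(-270793 - 105135) = (-152794 - 98192)/(-375928) = -250986*(-1/375928) = 125493/187964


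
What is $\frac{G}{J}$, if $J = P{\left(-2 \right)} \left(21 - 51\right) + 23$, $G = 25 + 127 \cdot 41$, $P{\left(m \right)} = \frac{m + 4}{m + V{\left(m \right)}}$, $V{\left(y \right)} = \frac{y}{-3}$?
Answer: $\frac{1308}{17} \approx 76.941$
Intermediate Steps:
$V{\left(y \right)} = - \frac{y}{3}$ ($V{\left(y \right)} = y \left(- \frac{1}{3}\right) = - \frac{y}{3}$)
$P{\left(m \right)} = \frac{3 \left(4 + m\right)}{2 m}$ ($P{\left(m \right)} = \frac{m + 4}{m - \frac{m}{3}} = \frac{4 + m}{\frac{2}{3} m} = \left(4 + m\right) \frac{3}{2 m} = \frac{3 \left(4 + m\right)}{2 m}$)
$G = 5232$ ($G = 25 + 5207 = 5232$)
$J = 68$ ($J = \left(\frac{3}{2} + \frac{6}{-2}\right) \left(21 - 51\right) + 23 = \left(\frac{3}{2} + 6 \left(- \frac{1}{2}\right)\right) \left(21 - 51\right) + 23 = \left(\frac{3}{2} - 3\right) \left(-30\right) + 23 = \left(- \frac{3}{2}\right) \left(-30\right) + 23 = 45 + 23 = 68$)
$\frac{G}{J} = \frac{5232}{68} = 5232 \cdot \frac{1}{68} = \frac{1308}{17}$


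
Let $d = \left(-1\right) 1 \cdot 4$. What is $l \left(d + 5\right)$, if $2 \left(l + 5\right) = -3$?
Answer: $- \frac{13}{2} \approx -6.5$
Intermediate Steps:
$l = - \frac{13}{2}$ ($l = -5 + \frac{1}{2} \left(-3\right) = -5 - \frac{3}{2} = - \frac{13}{2} \approx -6.5$)
$d = -4$ ($d = \left(-1\right) 4 = -4$)
$l \left(d + 5\right) = - \frac{13 \left(-4 + 5\right)}{2} = \left(- \frac{13}{2}\right) 1 = - \frac{13}{2}$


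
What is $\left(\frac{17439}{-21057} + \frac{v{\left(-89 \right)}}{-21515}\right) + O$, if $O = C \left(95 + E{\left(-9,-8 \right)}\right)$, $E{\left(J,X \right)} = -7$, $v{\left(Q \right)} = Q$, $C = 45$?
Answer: $\frac{597890146596}{151013785} \approx 3959.2$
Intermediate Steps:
$O = 3960$ ($O = 45 \left(95 - 7\right) = 45 \cdot 88 = 3960$)
$\left(\frac{17439}{-21057} + \frac{v{\left(-89 \right)}}{-21515}\right) + O = \left(\frac{17439}{-21057} - \frac{89}{-21515}\right) + 3960 = \left(17439 \left(- \frac{1}{21057}\right) - - \frac{89}{21515}\right) + 3960 = \left(- \frac{5813}{7019} + \frac{89}{21515}\right) + 3960 = - \frac{124442004}{151013785} + 3960 = \frac{597890146596}{151013785}$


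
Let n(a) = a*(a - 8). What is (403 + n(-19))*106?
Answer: 97096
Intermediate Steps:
n(a) = a*(-8 + a)
(403 + n(-19))*106 = (403 - 19*(-8 - 19))*106 = (403 - 19*(-27))*106 = (403 + 513)*106 = 916*106 = 97096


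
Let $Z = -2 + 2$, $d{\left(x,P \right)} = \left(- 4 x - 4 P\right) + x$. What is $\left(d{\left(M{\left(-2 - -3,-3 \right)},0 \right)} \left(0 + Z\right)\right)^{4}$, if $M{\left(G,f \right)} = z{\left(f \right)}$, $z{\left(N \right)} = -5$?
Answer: $0$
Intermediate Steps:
$M{\left(G,f \right)} = -5$
$d{\left(x,P \right)} = - 4 P - 3 x$ ($d{\left(x,P \right)} = \left(- 4 P - 4 x\right) + x = - 4 P - 3 x$)
$Z = 0$
$\left(d{\left(M{\left(-2 - -3,-3 \right)},0 \right)} \left(0 + Z\right)\right)^{4} = \left(\left(\left(-4\right) 0 - -15\right) \left(0 + 0\right)\right)^{4} = \left(\left(0 + 15\right) 0\right)^{4} = \left(15 \cdot 0\right)^{4} = 0^{4} = 0$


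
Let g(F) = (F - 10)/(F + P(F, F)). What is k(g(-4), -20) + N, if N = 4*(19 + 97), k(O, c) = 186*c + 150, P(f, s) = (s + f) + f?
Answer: -3106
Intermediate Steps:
P(f, s) = s + 2*f (P(f, s) = (f + s) + f = s + 2*f)
g(F) = (-10 + F)/(4*F) (g(F) = (F - 10)/(F + (F + 2*F)) = (-10 + F)/(F + 3*F) = (-10 + F)/((4*F)) = (-10 + F)*(1/(4*F)) = (-10 + F)/(4*F))
k(O, c) = 150 + 186*c
N = 464 (N = 4*116 = 464)
k(g(-4), -20) + N = (150 + 186*(-20)) + 464 = (150 - 3720) + 464 = -3570 + 464 = -3106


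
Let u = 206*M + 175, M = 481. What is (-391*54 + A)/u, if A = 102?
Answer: -7004/33087 ≈ -0.21168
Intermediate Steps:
u = 99261 (u = 206*481 + 175 = 99086 + 175 = 99261)
(-391*54 + A)/u = (-391*54 + 102)/99261 = (-21114 + 102)*(1/99261) = -21012*1/99261 = -7004/33087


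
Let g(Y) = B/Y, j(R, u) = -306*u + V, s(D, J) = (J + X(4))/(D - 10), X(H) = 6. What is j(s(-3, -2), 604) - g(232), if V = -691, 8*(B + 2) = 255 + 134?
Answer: -344316213/1856 ≈ -1.8552e+5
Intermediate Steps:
B = 373/8 (B = -2 + (255 + 134)/8 = -2 + (⅛)*389 = -2 + 389/8 = 373/8 ≈ 46.625)
s(D, J) = (6 + J)/(-10 + D) (s(D, J) = (J + 6)/(D - 10) = (6 + J)/(-10 + D))
j(R, u) = -691 - 306*u (j(R, u) = -306*u - 691 = -691 - 306*u)
g(Y) = 373/(8*Y)
j(s(-3, -2), 604) - g(232) = (-691 - 306*604) - 373/(8*232) = (-691 - 184824) - 373/(8*232) = -185515 - 1*373/1856 = -185515 - 373/1856 = -344316213/1856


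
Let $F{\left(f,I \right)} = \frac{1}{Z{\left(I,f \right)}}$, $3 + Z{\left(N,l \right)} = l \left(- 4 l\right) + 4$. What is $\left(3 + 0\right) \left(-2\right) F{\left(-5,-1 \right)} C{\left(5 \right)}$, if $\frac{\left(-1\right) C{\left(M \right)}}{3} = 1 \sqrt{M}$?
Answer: $- \frac{2 \sqrt{5}}{11} \approx -0.40656$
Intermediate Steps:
$Z{\left(N,l \right)} = 1 - 4 l^{2}$ ($Z{\left(N,l \right)} = -3 + \left(l \left(- 4 l\right) + 4\right) = -3 - \left(-4 + 4 l^{2}\right) = 1 - 4 l^{2}$)
$C{\left(M \right)} = - 3 \sqrt{M}$ ($C{\left(M \right)} = - 3 \cdot 1 \sqrt{M} = - 3 \sqrt{M}$)
$F{\left(f,I \right)} = \frac{1}{1 - 4 f^{2}}$
$\left(3 + 0\right) \left(-2\right) F{\left(-5,-1 \right)} C{\left(5 \right)} = \left(3 + 0\right) \left(-2\right) \left(- \frac{1}{-1 + 4 \left(-5\right)^{2}}\right) \left(- 3 \sqrt{5}\right) = 3 \left(-2\right) \left(- \frac{1}{-1 + 4 \cdot 25}\right) \left(- 3 \sqrt{5}\right) = - 6 \left(- \frac{1}{-1 + 100}\right) \left(- 3 \sqrt{5}\right) = - 6 \left(- \frac{1}{99}\right) \left(- 3 \sqrt{5}\right) = - 6 \left(\left(-1\right) \frac{1}{99}\right) \left(- 3 \sqrt{5}\right) = \left(-6\right) \left(- \frac{1}{99}\right) \left(- 3 \sqrt{5}\right) = \frac{2 \left(- 3 \sqrt{5}\right)}{33} = - \frac{2 \sqrt{5}}{11}$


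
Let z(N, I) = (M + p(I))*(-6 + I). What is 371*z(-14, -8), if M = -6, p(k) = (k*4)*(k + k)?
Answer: -2628164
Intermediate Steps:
p(k) = 8*k² (p(k) = (4*k)*(2*k) = 8*k²)
z(N, I) = (-6 + I)*(-6 + 8*I²) (z(N, I) = (-6 + 8*I²)*(-6 + I) = (-6 + I)*(-6 + 8*I²))
371*z(-14, -8) = 371*(36 - 48*(-8)² - 6*(-8) + 8*(-8)³) = 371*(36 - 48*64 + 48 + 8*(-512)) = 371*(36 - 3072 + 48 - 4096) = 371*(-7084) = -2628164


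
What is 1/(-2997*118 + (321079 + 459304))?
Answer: 1/426737 ≈ 2.3434e-6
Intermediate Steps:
1/(-2997*118 + (321079 + 459304)) = 1/(-353646 + 780383) = 1/426737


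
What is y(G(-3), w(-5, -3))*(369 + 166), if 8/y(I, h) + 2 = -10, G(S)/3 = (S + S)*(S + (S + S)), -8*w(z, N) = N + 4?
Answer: -1070/3 ≈ -356.67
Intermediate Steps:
w(z, N) = -1/2 - N/8 (w(z, N) = -(N + 4)/8 = -(4 + N)/8 = -1/2 - N/8)
G(S) = 18*S**2 (G(S) = 3*((S + S)*(S + (S + S))) = 3*((2*S)*(S + 2*S)) = 3*((2*S)*(3*S)) = 3*(6*S**2) = 18*S**2)
y(I, h) = -2/3 (y(I, h) = 8/(-2 - 10) = 8/(-12) = 8*(-1/12) = -2/3)
y(G(-3), w(-5, -3))*(369 + 166) = -2*(369 + 166)/3 = -2/3*535 = -1070/3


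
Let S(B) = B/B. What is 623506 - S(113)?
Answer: 623505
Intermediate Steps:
S(B) = 1
623506 - S(113) = 623506 - 1*1 = 623506 - 1 = 623505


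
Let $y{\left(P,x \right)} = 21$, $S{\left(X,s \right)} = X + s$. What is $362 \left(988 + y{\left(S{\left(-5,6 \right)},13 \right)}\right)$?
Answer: $365258$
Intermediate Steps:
$362 \left(988 + y{\left(S{\left(-5,6 \right)},13 \right)}\right) = 362 \left(988 + 21\right) = 362 \cdot 1009 = 365258$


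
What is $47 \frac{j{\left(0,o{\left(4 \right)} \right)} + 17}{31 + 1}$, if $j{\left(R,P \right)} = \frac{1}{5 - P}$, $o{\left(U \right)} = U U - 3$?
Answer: $\frac{6345}{256} \approx 24.785$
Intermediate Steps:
$o{\left(U \right)} = -3 + U^{2}$ ($o{\left(U \right)} = U^{2} - 3 = -3 + U^{2}$)
$47 \frac{j{\left(0,o{\left(4 \right)} \right)} + 17}{31 + 1} = 47 \frac{- \frac{1}{-5 - \left(3 - 4^{2}\right)} + 17}{31 + 1} = 47 \frac{- \frac{1}{-5 + \left(-3 + 16\right)} + 17}{32} = 47 \left(- \frac{1}{-5 + 13} + 17\right) \frac{1}{32} = 47 \left(- \frac{1}{8} + 17\right) \frac{1}{32} = 47 \cdot \frac{135}{8} \cdot \frac{1}{32} = 47 \cdot \frac{135}{256} = \frac{6345}{256}$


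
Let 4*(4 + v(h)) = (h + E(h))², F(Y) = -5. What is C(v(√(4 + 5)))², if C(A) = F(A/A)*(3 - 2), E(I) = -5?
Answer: 25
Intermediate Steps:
v(h) = -4 + (-5 + h)²/4 (v(h) = -4 + (h - 5)²/4 = -4 + (-5 + h)²/4)
C(A) = -5 (C(A) = -5*(3 - 2) = -5*1 = -5)
C(v(√(4 + 5)))² = (-5)² = 25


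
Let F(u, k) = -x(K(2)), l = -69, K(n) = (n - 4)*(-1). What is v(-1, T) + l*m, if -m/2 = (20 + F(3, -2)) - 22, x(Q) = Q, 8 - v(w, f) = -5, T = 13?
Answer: -539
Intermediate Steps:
v(w, f) = 13 (v(w, f) = 8 - 1*(-5) = 8 + 5 = 13)
K(n) = 4 - n (K(n) = (-4 + n)*(-1) = 4 - n)
F(u, k) = -2 (F(u, k) = -(4 - 1*2) = -(4 - 2) = -1*2 = -2)
m = 8 (m = -2*((20 - 2) - 22) = -2*(18 - 22) = -2*(-4) = 8)
v(-1, T) + l*m = 13 - 69*8 = 13 - 552 = -539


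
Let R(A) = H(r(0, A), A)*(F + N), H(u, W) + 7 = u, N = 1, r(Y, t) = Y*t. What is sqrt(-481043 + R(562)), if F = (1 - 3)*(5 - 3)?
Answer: I*sqrt(481022) ≈ 693.56*I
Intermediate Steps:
H(u, W) = -7 + u
F = -4 (F = -2*2 = -4)
R(A) = 21 (R(A) = (-7 + 0*A)*(-4 + 1) = (-7 + 0)*(-3) = -7*(-3) = 21)
sqrt(-481043 + R(562)) = sqrt(-481043 + 21) = sqrt(-481022) = I*sqrt(481022)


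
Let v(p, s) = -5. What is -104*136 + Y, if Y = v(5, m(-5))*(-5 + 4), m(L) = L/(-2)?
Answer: -14139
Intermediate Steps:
m(L) = -L/2 (m(L) = L*(-½) = -L/2)
Y = 5 (Y = -5*(-5 + 4) = -5*(-1) = 5)
-104*136 + Y = -104*136 + 5 = -14144 + 5 = -14139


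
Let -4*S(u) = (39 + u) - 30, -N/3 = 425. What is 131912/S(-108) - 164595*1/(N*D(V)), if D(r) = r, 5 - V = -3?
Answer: 32716997/6120 ≈ 5345.9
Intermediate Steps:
V = 8 (V = 5 - 1*(-3) = 5 + 3 = 8)
N = -1275 (N = -3*425 = -1275)
S(u) = -9/4 - u/4 (S(u) = -((39 + u) - 30)/4 = -(9 + u)/4 = -9/4 - u/4)
131912/S(-108) - 164595*1/(N*D(V)) = 131912/(-9/4 - ¼*(-108)) - 164595/(8*(-1275)) = 131912/(-9/4 + 27) - 164595/(-10200) = 131912/(99/4) - 164595*(-1/10200) = 131912*(4/99) + 10973/680 = 47968/9 + 10973/680 = 32716997/6120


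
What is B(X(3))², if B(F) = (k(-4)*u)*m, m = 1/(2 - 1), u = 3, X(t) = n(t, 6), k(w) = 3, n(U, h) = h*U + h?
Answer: 81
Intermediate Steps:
n(U, h) = h + U*h (n(U, h) = U*h + h = h + U*h)
X(t) = 6 + 6*t (X(t) = 6*(1 + t) = 6 + 6*t)
m = 1 (m = 1/1 = 1)
B(F) = 9 (B(F) = (3*3)*1 = 9*1 = 9)
B(X(3))² = 9² = 81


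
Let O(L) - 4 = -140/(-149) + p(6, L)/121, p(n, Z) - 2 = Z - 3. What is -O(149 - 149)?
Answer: -88907/18029 ≈ -4.9313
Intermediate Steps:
p(n, Z) = -1 + Z (p(n, Z) = 2 + (Z - 3) = 2 + (-3 + Z) = -1 + Z)
O(L) = 88907/18029 + L/121 (O(L) = 4 + (-140/(-149) + (-1 + L)/121) = 4 + (-140*(-1/149) + (-1 + L)*(1/121)) = 4 + (140/149 + (-1/121 + L/121)) = 4 + (16791/18029 + L/121) = 88907/18029 + L/121)
-O(149 - 149) = -(88907/18029 + (149 - 149)/121) = -(88907/18029 + (1/121)*0) = -(88907/18029 + 0) = -1*88907/18029 = -88907/18029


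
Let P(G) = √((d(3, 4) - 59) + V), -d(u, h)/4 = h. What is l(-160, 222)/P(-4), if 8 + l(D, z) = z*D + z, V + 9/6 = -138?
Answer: 35306*I*√858/429 ≈ 2410.7*I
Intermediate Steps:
V = -279/2 (V = -3/2 - 138 = -279/2 ≈ -139.50)
d(u, h) = -4*h
l(D, z) = -8 + z + D*z (l(D, z) = -8 + (z*D + z) = -8 + (D*z + z) = -8 + (z + D*z) = -8 + z + D*z)
P(G) = I*√858/2 (P(G) = √((-4*4 - 59) - 279/2) = √((-16 - 59) - 279/2) = √(-75 - 279/2) = √(-429/2) = I*√858/2)
l(-160, 222)/P(-4) = (-8 + 222 - 160*222)/((I*√858/2)) = (-8 + 222 - 35520)*(-I*√858/429) = -(-35306)*I*√858/429 = 35306*I*√858/429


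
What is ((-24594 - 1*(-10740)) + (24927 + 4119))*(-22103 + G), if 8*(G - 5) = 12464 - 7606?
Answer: -326487474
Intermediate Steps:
G = 2449/4 (G = 5 + (12464 - 7606)/8 = 5 + (⅛)*4858 = 5 + 2429/4 = 2449/4 ≈ 612.25)
((-24594 - 1*(-10740)) + (24927 + 4119))*(-22103 + G) = ((-24594 - 1*(-10740)) + (24927 + 4119))*(-22103 + 2449/4) = ((-24594 + 10740) + 29046)*(-85963/4) = (-13854 + 29046)*(-85963/4) = 15192*(-85963/4) = -326487474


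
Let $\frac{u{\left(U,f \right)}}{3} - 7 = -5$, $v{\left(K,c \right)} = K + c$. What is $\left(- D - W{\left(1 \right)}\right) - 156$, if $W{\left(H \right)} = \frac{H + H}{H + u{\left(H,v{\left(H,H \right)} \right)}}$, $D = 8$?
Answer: $- \frac{1150}{7} \approx -164.29$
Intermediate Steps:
$u{\left(U,f \right)} = 6$ ($u{\left(U,f \right)} = 21 + 3 \left(-5\right) = 21 - 15 = 6$)
$W{\left(H \right)} = \frac{2 H}{6 + H}$ ($W{\left(H \right)} = \frac{H + H}{H + 6} = \frac{2 H}{6 + H}$)
$\left(- D - W{\left(1 \right)}\right) - 156 = \left(\left(-1\right) 8 - 2 \cdot 1 \frac{1}{6 + 1}\right) - 156 = \left(-8 - 2 \cdot 1 \cdot \frac{1}{7}\right) - 156 = \left(-8 - \frac{2}{7}\right) - 156 = - \frac{58}{7} - 156 = - \frac{1150}{7}$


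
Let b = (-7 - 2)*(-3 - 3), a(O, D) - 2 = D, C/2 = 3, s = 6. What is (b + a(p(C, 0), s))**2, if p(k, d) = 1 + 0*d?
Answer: 3844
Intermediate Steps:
C = 6 (C = 2*3 = 6)
p(k, d) = 1 (p(k, d) = 1 + 0 = 1)
a(O, D) = 2 + D
b = 54 (b = -9*(-6) = 54)
(b + a(p(C, 0), s))**2 = (54 + (2 + 6))**2 = (54 + 8)**2 = 62**2 = 3844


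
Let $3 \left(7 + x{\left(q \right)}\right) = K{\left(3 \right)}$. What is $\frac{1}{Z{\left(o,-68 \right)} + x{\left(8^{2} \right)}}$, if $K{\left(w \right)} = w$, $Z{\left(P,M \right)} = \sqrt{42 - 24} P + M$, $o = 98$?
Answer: $\frac{37}{83698} + \frac{147 \sqrt{2}}{83698} \approx 0.0029259$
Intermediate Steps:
$Z{\left(P,M \right)} = M + 3 P \sqrt{2}$ ($Z{\left(P,M \right)} = \sqrt{18} P + M = 3 \sqrt{2} P + M = 3 P \sqrt{2} + M = M + 3 P \sqrt{2}$)
$x{\left(q \right)} = -6$ ($x{\left(q \right)} = -7 + \frac{1}{3} \cdot 3 = -7 + 1 = -6$)
$\frac{1}{Z{\left(o,-68 \right)} + x{\left(8^{2} \right)}} = \frac{1}{\left(-68 + 3 \cdot 98 \sqrt{2}\right) - 6} = \frac{1}{\left(-68 + 294 \sqrt{2}\right) - 6} = \frac{1}{-74 + 294 \sqrt{2}}$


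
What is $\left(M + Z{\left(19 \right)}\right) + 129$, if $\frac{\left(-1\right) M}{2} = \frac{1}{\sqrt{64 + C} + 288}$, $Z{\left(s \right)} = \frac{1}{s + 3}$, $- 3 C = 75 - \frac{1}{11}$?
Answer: $\frac{970837465}{7523626} + \frac{\sqrt{10626}}{683966} \approx 129.04$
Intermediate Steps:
$C = - \frac{824}{33}$ ($C = - \frac{75 - \frac{1}{11}}{3} = \left(- \frac{1}{3}\right) \frac{824}{11} = - \frac{824}{33} \approx -24.97$)
$Z{\left(s \right)} = \frac{1}{3 + s}$
$M = - \frac{2}{288 + \frac{2 \sqrt{10626}}{33}}$ ($M = - \frac{2}{\sqrt{64 - \frac{824}{33}} + 288} = - \frac{2}{\sqrt{\frac{1288}{33}} + 288} = - \frac{2}{\frac{2 \sqrt{10626}}{33} + 288} = - \frac{2}{288 + \frac{2 \sqrt{10626}}{33}} \approx -0.006797$)
$\left(M + Z{\left(19 \right)}\right) + 129 = \left(\left(- \frac{2376}{341983} + \frac{\sqrt{10626}}{683966}\right) + \frac{1}{3 + 19}\right) + 129 = \left(\left(- \frac{2376}{341983} + \frac{\sqrt{10626}}{683966}\right) + \frac{1}{22}\right) + 129 = \left(\frac{289711}{7523626} + \frac{\sqrt{10626}}{683966}\right) + 129 = \frac{970837465}{7523626} + \frac{\sqrt{10626}}{683966}$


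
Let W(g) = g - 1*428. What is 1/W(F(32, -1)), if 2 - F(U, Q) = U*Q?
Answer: -1/394 ≈ -0.0025381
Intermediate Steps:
F(U, Q) = 2 - Q*U (F(U, Q) = 2 - U*Q = 2 - Q*U)
W(g) = -428 + g (W(g) = g - 428 = -428 + g)
1/W(F(32, -1)) = 1/(-428 + (2 - 1*(-1)*32)) = 1/(-428 + (2 + 32)) = 1/(-428 + 34) = 1/(-394) = -1/394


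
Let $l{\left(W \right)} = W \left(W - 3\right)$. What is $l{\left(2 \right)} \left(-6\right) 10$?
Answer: $120$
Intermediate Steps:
$l{\left(W \right)} = W \left(-3 + W\right)$
$l{\left(2 \right)} \left(-6\right) 10 = 2 \left(-3 + 2\right) \left(-6\right) 10 = 2 \left(-1\right) \left(-6\right) 10 = \left(-2\right) \left(-6\right) 10 = 12 \cdot 10 = 120$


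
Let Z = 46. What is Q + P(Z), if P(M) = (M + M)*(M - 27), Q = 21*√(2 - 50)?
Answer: 1748 + 84*I*√3 ≈ 1748.0 + 145.49*I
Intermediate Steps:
Q = 84*I*√3 (Q = 21*√(-48) = 21*(4*I*√3) = 84*I*√3 ≈ 145.49*I)
P(M) = 2*M*(-27 + M) (P(M) = (2*M)*(-27 + M) = 2*M*(-27 + M))
Q + P(Z) = 84*I*√3 + 2*46*(-27 + 46) = 84*I*√3 + 2*46*19 = 84*I*√3 + 1748 = 1748 + 84*I*√3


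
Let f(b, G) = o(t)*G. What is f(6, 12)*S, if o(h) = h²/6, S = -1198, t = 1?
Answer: -2396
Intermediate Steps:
o(h) = h²/6 (o(h) = h²*(⅙) = h²/6)
f(b, G) = G/6 (f(b, G) = ((⅙)*1²)*G = ((⅙)*1)*G = G/6)
f(6, 12)*S = ((⅙)*12)*(-1198) = 2*(-1198) = -2396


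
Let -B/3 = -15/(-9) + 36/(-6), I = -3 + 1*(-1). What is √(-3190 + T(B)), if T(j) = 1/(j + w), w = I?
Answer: I*√28709/3 ≈ 56.479*I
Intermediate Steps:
I = -4 (I = -3 - 1 = -4)
B = 13 (B = -3*(-15/(-9) + 36/(-6)) = -3*(-15*(-⅑) + 36*(-⅙)) = -3*(5/3 - 6) = -3*(-13/3) = 13)
w = -4
T(j) = 1/(-4 + j) (T(j) = 1/(j - 4) = 1/(-4 + j))
√(-3190 + T(B)) = √(-3190 + 1/(-4 + 13)) = √(-3190 + 1/9) = √(-3190 + ⅑) = √(-28709/9) = I*√28709/3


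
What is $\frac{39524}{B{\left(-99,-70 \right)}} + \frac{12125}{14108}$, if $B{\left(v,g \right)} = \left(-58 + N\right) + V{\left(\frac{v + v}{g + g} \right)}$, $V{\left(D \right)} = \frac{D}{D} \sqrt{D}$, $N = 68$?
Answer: $\frac{390406889025}{97359308} - \frac{118572 \sqrt{770}}{6901} \approx 3533.2$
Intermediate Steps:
$V{\left(D \right)} = \sqrt{D}$ ($V{\left(D \right)} = 1 \sqrt{D} = \sqrt{D}$)
$B{\left(v,g \right)} = 10 + \sqrt{\frac{v}{g}}$ ($B{\left(v,g \right)} = \left(-58 + 68\right) + \sqrt{\frac{v + v}{g + g}} = 10 + \sqrt{\frac{2 v}{2 g}} = 10 + \sqrt{2 v \frac{1}{2 g}} = 10 + \sqrt{\frac{v}{g}}$)
$\frac{39524}{B{\left(-99,-70 \right)}} + \frac{12125}{14108} = \frac{39524}{10 + \sqrt{- \frac{99}{-70}}} + \frac{12125}{14108} = \frac{39524}{10 + \sqrt{\left(-99\right) \left(- \frac{1}{70}\right)}} + 12125 \cdot \frac{1}{14108} = \frac{39524}{10 + \sqrt{\frac{99}{70}}} + \frac{12125}{14108} = \frac{39524}{10 + \frac{3 \sqrt{770}}{70}} + \frac{12125}{14108} = \frac{12125}{14108} + \frac{39524}{10 + \frac{3 \sqrt{770}}{70}}$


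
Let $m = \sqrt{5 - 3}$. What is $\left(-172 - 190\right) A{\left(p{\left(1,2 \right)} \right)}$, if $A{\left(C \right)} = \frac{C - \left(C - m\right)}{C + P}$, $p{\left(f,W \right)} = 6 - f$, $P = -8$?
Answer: $\frac{362 \sqrt{2}}{3} \approx 170.65$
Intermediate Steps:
$m = \sqrt{2} \approx 1.4142$
$A{\left(C \right)} = \frac{\sqrt{2}}{-8 + C}$ ($A{\left(C \right)} = \frac{C - \left(C - \sqrt{2}\right)}{C - 8} = \frac{\sqrt{2}}{-8 + C}$)
$\left(-172 - 190\right) A{\left(p{\left(1,2 \right)} \right)} = \left(-172 - 190\right) \frac{\sqrt{2}}{-8 + \left(6 - 1\right)} = - 362 \frac{\sqrt{2}}{-8 + 5} = - 362 \frac{\sqrt{2}}{-3} = - 362 \sqrt{2} \left(- \frac{1}{3}\right) = - 362 \left(- \frac{\sqrt{2}}{3}\right) = \frac{362 \sqrt{2}}{3}$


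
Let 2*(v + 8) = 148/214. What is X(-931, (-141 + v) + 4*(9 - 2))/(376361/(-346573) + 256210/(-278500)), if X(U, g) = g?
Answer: 1164561396500/19361200683 ≈ 60.149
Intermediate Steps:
v = -819/107 (v = -8 + (148/214)/2 = -8 + (148*(1/214))/2 = -8 + (½)*(74/107) = -8 + 37/107 = -819/107 ≈ -7.6542)
X(-931, (-141 + v) + 4*(9 - 2))/(376361/(-346573) + 256210/(-278500)) = ((-141 - 819/107) + 4*(9 - 2))/(376361/(-346573) + 256210/(-278500)) = (-15906/107 + 4*7)/(376361*(-1/346573) + 256210*(-1/278500)) = (-15906/107 + 28)/(-376361/346573 - 25621/27850) = -12910/(107*(-19361200683/9652058050)) = -12910/107*(-9652058050/19361200683) = 1164561396500/19361200683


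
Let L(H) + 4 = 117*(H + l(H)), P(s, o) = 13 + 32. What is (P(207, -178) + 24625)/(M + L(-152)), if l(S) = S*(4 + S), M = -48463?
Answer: 24670/2565781 ≈ 0.0096150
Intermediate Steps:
P(s, o) = 45
L(H) = -4 + 117*H + 117*H*(4 + H) (L(H) = -4 + 117*(H + H*(4 + H)) = -4 + (117*H + 117*H*(4 + H)) = -4 + 117*H + 117*H*(4 + H))
(P(207, -178) + 24625)/(M + L(-152)) = (45 + 24625)/(-48463 + (-4 + 117*(-152)² + 585*(-152))) = 24670/(-48463 + (-4 + 117*23104 - 88920)) = 24670/(-48463 + (-4 + 2703168 - 88920)) = 24670/(-48463 + 2614244) = 24670/2565781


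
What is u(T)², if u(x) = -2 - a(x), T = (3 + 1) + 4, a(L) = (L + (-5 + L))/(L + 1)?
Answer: 841/81 ≈ 10.383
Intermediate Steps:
a(L) = (-5 + 2*L)/(1 + L)
T = 8 (T = 4 + 4 = 8)
u(x) = -2 - (-5 + 2*x)/(1 + x)
u(T)² = ((3 - 4*8)/(1 + 8))² = ((3 - 32)/9)² = ((⅑)*(-29))² = (-29/9)² = 841/81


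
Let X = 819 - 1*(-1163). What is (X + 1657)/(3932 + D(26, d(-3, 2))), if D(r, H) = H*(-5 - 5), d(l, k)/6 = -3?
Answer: 3639/4112 ≈ 0.88497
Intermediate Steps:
d(l, k) = -18 (d(l, k) = 6*(-3) = -18)
X = 1982 (X = 819 + 1163 = 1982)
D(r, H) = -10*H (D(r, H) = H*(-10) = -10*H)
(X + 1657)/(3932 + D(26, d(-3, 2))) = (1982 + 1657)/(3932 - 10*(-18)) = 3639/(3932 + 180) = 3639/4112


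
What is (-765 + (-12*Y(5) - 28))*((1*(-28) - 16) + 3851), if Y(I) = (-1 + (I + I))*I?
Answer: -5074731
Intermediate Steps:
Y(I) = I*(-1 + 2*I) (Y(I) = (-1 + 2*I)*I = I*(-1 + 2*I))
(-765 + (-12*Y(5) - 28))*((1*(-28) - 16) + 3851) = (-765 + (-60*(-1 + 2*5) - 28))*((1*(-28) - 16) + 3851) = (-765 + (-60*(-1 + 10) - 28))*((-28 - 16) + 3851) = (-765 + (-60*9 - 28))*(-44 + 3851) = (-765 + (-12*45 - 28))*3807 = (-765 + (-540 - 28))*3807 = (-765 - 568)*3807 = -1333*3807 = -5074731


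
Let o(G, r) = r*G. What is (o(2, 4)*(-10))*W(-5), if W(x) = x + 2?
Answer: 240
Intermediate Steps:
W(x) = 2 + x
o(G, r) = G*r
(o(2, 4)*(-10))*W(-5) = ((2*4)*(-10))*(2 - 5) = (8*(-10))*(-3) = -80*(-3) = 240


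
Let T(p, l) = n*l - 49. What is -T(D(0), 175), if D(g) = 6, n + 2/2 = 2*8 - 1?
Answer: -2401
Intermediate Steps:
n = 14 (n = -1 + (2*8 - 1) = -1 + (16 - 1) = -1 + 15 = 14)
T(p, l) = -49 + 14*l (T(p, l) = 14*l - 49 = -49 + 14*l)
-T(D(0), 175) = -(-49 + 14*175) = -(-49 + 2450) = -1*2401 = -2401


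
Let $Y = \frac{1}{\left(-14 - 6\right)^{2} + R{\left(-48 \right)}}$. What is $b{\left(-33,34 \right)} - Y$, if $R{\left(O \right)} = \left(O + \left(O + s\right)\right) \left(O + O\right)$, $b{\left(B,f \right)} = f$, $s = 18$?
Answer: $\frac{268191}{7888} \approx 34.0$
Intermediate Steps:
$R{\left(O \right)} = 2 O \left(18 + 2 O\right)$ ($R{\left(O \right)} = \left(O + \left(O + 18\right)\right) \left(O + O\right) = \left(O + \left(18 + O\right)\right) 2 O = \left(18 + 2 O\right) 2 O = 2 O \left(18 + 2 O\right)$)
$Y = \frac{1}{7888}$ ($Y = \frac{1}{\left(-14 - 6\right)^{2} + 4 \left(-48\right) \left(9 - 48\right)} = \frac{1}{\left(-20\right)^{2} + 4 \left(-48\right) \left(-39\right)} = \frac{1}{400 + 7488} = \frac{1}{7888} \approx 0.00012677$)
$b{\left(-33,34 \right)} - Y = 34 - \frac{1}{7888} = \frac{268191}{7888}$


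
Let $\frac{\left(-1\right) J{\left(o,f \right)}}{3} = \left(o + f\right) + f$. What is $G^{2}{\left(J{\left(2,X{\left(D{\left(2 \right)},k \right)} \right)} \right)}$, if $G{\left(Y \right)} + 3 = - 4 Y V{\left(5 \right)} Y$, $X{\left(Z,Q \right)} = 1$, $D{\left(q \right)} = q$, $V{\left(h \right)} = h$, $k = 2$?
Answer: $8311689$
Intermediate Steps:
$J{\left(o,f \right)} = - 6 f - 3 o$ ($J{\left(o,f \right)} = - 3 \left(\left(o + f\right) + f\right) = - 3 \left(\left(f + o\right) + f\right) = - 3 \left(o + 2 f\right) = - 6 f - 3 o$)
$G{\left(Y \right)} = -3 - 20 Y^{2}$ ($G{\left(Y \right)} = -3 + - 4 Y 5 Y = -3 + - 20 Y Y = -3 - 20 Y^{2}$)
$G^{2}{\left(J{\left(2,X{\left(D{\left(2 \right)},k \right)} \right)} \right)} = \left(-3 - 20 \left(\left(-6\right) 1 - 6\right)^{2}\right)^{2} = \left(-3 - 20 \left(-6 - 6\right)^{2}\right)^{2} = \left(-3 - 20 \left(-12\right)^{2}\right)^{2} = \left(-3 - 2880\right)^{2} = \left(-2883\right)^{2} = 8311689$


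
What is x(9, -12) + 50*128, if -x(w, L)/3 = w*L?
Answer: 6724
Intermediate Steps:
x(w, L) = -3*L*w (x(w, L) = -3*w*L = -3*L*w)
x(9, -12) + 50*128 = -3*(-12)*9 + 50*128 = 324 + 6400 = 6724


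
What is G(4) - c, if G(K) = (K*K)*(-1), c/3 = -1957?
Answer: 5855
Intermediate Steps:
c = -5871 (c = 3*(-1957) = -5871)
G(K) = -K**2 (G(K) = K**2*(-1) = -K**2)
G(4) - c = -1*4**2 - 1*(-5871) = -1*16 + 5871 = -16 + 5871 = 5855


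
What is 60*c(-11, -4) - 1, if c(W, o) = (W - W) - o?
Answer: 239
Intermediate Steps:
c(W, o) = -o (c(W, o) = 0 - o = -o)
60*c(-11, -4) - 1 = 60*(-1*(-4)) - 1 = 60*4 - 1 = 240 - 1 = 239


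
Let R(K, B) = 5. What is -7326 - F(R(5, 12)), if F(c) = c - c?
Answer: -7326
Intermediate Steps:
F(c) = 0
-7326 - F(R(5, 12)) = -7326 - 1*0 = -7326 + 0 = -7326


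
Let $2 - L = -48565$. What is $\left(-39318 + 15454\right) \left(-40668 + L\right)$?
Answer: $-188501736$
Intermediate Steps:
$L = 48567$ ($L = 2 - -48565 = 2 + 48565 = 48567$)
$\left(-39318 + 15454\right) \left(-40668 + L\right) = \left(-39318 + 15454\right) \left(-40668 + 48567\right) = \left(-23864\right) 7899 = -188501736$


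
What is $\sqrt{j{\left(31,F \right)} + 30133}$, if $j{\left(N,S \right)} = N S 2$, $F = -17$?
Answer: $9 \sqrt{359} \approx 170.53$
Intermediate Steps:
$j{\left(N,S \right)} = 2 N S$
$\sqrt{j{\left(31,F \right)} + 30133} = \sqrt{2 \cdot 31 \left(-17\right) + 30133} = \sqrt{-1054 + 30133} = \sqrt{29079} = 9 \sqrt{359}$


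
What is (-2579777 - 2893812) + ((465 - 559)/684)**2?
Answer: -640212861587/116964 ≈ -5.4736e+6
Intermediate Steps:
(-2579777 - 2893812) + ((465 - 559)/684)**2 = -5473589 + (-94*1/684)**2 = -5473589 + (-47/342)**2 = -5473589 + 2209/116964 = -640212861587/116964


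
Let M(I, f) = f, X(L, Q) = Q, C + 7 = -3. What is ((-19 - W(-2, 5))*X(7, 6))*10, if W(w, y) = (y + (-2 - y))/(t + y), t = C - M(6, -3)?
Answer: -1200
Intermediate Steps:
C = -10 (C = -7 - 3 = -10)
t = -7 (t = -10 - 1*(-3) = -10 + 3 = -7)
W(w, y) = -2/(-7 + y) (W(w, y) = (y + (-2 - y))/(-7 + y) = -2/(-7 + y))
((-19 - W(-2, 5))*X(7, 6))*10 = ((-19 - (-2)/(-7 + 5))*6)*10 = ((-19 - (-2)/(-2))*6)*10 = ((-19 - (-2)*(-1)/2)*6)*10 = ((-19 - 1*1)*6)*10 = ((-19 - 1)*6)*10 = -20*6*10 = -120*10 = -1200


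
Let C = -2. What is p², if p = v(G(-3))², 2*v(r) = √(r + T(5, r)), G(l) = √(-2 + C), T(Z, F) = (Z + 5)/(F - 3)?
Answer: 54/169 - 45*I/338 ≈ 0.31953 - 0.13314*I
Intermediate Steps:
T(Z, F) = (5 + Z)/(-3 + F)
G(l) = 2*I (G(l) = √(-2 - 2) = √(-4) = 2*I)
v(r) = √(r + 10/(-3 + r))/2 (v(r) = √(r + (5 + 5)/(-3 + r))/2 = √(r + 10/(-3 + r))/2)
p = (-3 - 2*I)*(10 + 2*I*(-3 + 2*I))/52 (p = (√((10 + (2*I)*(-3 + 2*I))/(-3 + 2*I))/2)² = (√(((-3 - 2*I)/13)*(10 + 2*I*(-3 + 2*I)))/2)² = (√((-3 - 2*I)*(10 + 2*I*(-3 + 2*I))/13)/2)² = ((√13*√((-3 - 2*I)*(10 + 2*I*(-3 + 2*I)))/13)/2)² = (√13*√((-3 - 2*I)*(10 + 2*I*(-3 + 2*I)))/26)² = (-3 - 2*I)*(10 + 2*I*(-3 + 2*I))/52 ≈ -0.57692 + 0.11538*I)
p² = (-15/26 + 3*I/26)²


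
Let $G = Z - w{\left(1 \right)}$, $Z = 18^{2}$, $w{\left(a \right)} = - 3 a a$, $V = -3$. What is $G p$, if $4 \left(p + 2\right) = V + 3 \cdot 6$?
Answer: $\frac{2289}{4} \approx 572.25$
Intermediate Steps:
$w{\left(a \right)} = - 3 a^{2}$
$p = \frac{7}{4}$ ($p = -2 + \frac{-3 + 3 \cdot 6}{4} = -2 + \frac{-3 + 18}{4} = -2 + \frac{1}{4} \cdot 15 = -2 + \frac{15}{4} = \frac{7}{4} \approx 1.75$)
$Z = 324$
$G = 327$ ($G = 324 - - 3 \cdot 1^{2} = 324 - \left(-3\right) 1 = 324 - -3 = 324 + 3 = 327$)
$G p = 327 \cdot \frac{7}{4} = \frac{2289}{4}$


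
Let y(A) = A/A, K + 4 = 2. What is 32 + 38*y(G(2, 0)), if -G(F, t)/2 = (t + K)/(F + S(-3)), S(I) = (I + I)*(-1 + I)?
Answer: 70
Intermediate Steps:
K = -2 (K = -4 + 2 = -2)
S(I) = 2*I*(-1 + I) (S(I) = (2*I)*(-1 + I) = 2*I*(-1 + I))
G(F, t) = -2*(-2 + t)/(24 + F) (G(F, t) = -2*(t - 2)/(F + 2*(-3)*(-1 - 3)) = -2*(-2 + t)/(F + 2*(-3)*(-4)) = -2*(-2 + t)/(F + 24) = -2*(-2 + t)/(24 + F))
y(A) = 1
32 + 38*y(G(2, 0)) = 32 + 38*1 = 32 + 38 = 70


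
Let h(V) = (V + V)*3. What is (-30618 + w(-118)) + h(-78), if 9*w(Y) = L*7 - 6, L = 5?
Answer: -279745/9 ≈ -31083.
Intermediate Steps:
h(V) = 6*V (h(V) = (2*V)*3 = 6*V)
w(Y) = 29/9 (w(Y) = (5*7 - 6)/9 = (35 - 6)/9 = (⅑)*29 = 29/9)
(-30618 + w(-118)) + h(-78) = (-30618 + 29/9) + 6*(-78) = -275533/9 - 468 = -279745/9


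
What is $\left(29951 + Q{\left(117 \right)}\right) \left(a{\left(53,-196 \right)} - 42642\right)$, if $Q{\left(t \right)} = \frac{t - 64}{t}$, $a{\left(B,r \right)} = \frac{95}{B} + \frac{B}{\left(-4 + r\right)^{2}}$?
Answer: $- \frac{329980048159547}{258375} \approx -1.2771 \cdot 10^{9}$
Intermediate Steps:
$a{\left(B,r \right)} = \frac{95}{B} + \frac{B}{\left(-4 + r\right)^{2}}$
$Q{\left(t \right)} = \frac{-64 + t}{t}$
$\left(29951 + Q{\left(117 \right)}\right) \left(a{\left(53,-196 \right)} - 42642\right) = \left(29951 + \frac{-64 + 117}{117}\right) \left(\left(\frac{95}{53} + \frac{53}{\left(-4 - 196\right)^{2}}\right) - 42642\right) = \left(29951 + \frac{1}{117} \cdot 53\right) \left(\left(95 \cdot \frac{1}{53} + \frac{53}{40000}\right) - 42642\right) = \left(29951 + \frac{53}{117}\right) \left(\left(\frac{95}{53} + 53 \cdot \frac{1}{40000}\right) - 42642\right) = \frac{3504320 \left(\left(\frac{95}{53} + \frac{53}{40000}\right) - 42642\right)}{117} = \frac{3504320 \left(\frac{3802809}{2120000} - 42642\right)}{117} = \frac{3504320}{117} \left(- \frac{90397237191}{2120000}\right) = - \frac{329980048159547}{258375}$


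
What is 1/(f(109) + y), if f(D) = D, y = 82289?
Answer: 1/82398 ≈ 1.2136e-5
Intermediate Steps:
1/(f(109) + y) = 1/(109 + 82289) = 1/82398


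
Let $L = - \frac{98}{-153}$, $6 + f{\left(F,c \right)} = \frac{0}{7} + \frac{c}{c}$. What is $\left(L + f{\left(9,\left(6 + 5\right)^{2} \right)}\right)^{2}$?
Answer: $\frac{444889}{23409} \approx 19.005$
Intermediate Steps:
$f{\left(F,c \right)} = -5$ ($f{\left(F,c \right)} = -6 + \left(\frac{0}{7} + \frac{c}{c}\right) = -6 + \left(0 \cdot \frac{1}{7} + 1\right) = -6 + \left(0 + 1\right) = -6 + 1 = -5$)
$L = \frac{98}{153}$ ($L = \left(-98\right) \left(- \frac{1}{153}\right) = \frac{98}{153} \approx 0.64052$)
$\left(L + f{\left(9,\left(6 + 5\right)^{2} \right)}\right)^{2} = \left(\frac{98}{153} - 5\right)^{2} = \left(- \frac{667}{153}\right)^{2} = \frac{444889}{23409}$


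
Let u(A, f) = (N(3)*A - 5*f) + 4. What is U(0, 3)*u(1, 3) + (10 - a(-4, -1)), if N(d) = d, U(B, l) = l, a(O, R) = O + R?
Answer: -9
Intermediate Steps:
u(A, f) = 4 - 5*f + 3*A (u(A, f) = (3*A - 5*f) + 4 = (-5*f + 3*A) + 4 = 4 - 5*f + 3*A)
U(0, 3)*u(1, 3) + (10 - a(-4, -1)) = 3*(4 - 5*3 + 3*1) + (10 - (-4 - 1)) = 3*(4 - 15 + 3) + (10 - 1*(-5)) = 3*(-8) + (10 + 5) = -24 + 15 = -9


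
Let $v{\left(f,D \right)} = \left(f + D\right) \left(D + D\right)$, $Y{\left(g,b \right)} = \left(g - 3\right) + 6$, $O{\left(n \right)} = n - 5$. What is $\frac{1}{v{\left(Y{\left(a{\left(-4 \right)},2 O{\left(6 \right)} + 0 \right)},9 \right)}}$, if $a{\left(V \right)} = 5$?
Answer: $\frac{1}{306} \approx 0.003268$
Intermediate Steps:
$O{\left(n \right)} = -5 + n$ ($O{\left(n \right)} = n - 5 = -5 + n$)
$Y{\left(g,b \right)} = 3 + g$ ($Y{\left(g,b \right)} = \left(-3 + g\right) + 6 = 3 + g$)
$v{\left(f,D \right)} = 2 D \left(D + f\right)$ ($v{\left(f,D \right)} = \left(D + f\right) 2 D = 2 D \left(D + f\right)$)
$\frac{1}{v{\left(Y{\left(a{\left(-4 \right)},2 O{\left(6 \right)} + 0 \right)},9 \right)}} = \frac{1}{2 \cdot 9 \left(9 + \left(3 + 5\right)\right)} = \frac{1}{2 \cdot 9 \left(9 + 8\right)} = \frac{1}{2 \cdot 9 \cdot 17} = \frac{1}{306}$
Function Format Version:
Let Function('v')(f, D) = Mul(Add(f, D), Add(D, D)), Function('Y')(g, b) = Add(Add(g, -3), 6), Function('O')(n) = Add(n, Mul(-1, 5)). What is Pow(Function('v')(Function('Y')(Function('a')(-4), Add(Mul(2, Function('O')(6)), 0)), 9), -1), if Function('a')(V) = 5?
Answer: Rational(1, 306) ≈ 0.0032680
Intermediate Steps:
Function('O')(n) = Add(-5, n) (Function('O')(n) = Add(n, -5) = Add(-5, n))
Function('Y')(g, b) = Add(3, g) (Function('Y')(g, b) = Add(Add(-3, g), 6) = Add(3, g))
Function('v')(f, D) = Mul(2, D, Add(D, f)) (Function('v')(f, D) = Mul(Add(D, f), Mul(2, D)) = Mul(2, D, Add(D, f)))
Pow(Function('v')(Function('Y')(Function('a')(-4), Add(Mul(2, Function('O')(6)), 0)), 9), -1) = Pow(Mul(2, 9, Add(9, Add(3, 5))), -1) = Pow(Mul(2, 9, Add(9, 8)), -1) = Pow(Mul(2, 9, 17), -1) = Pow(306, -1) = Rational(1, 306)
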